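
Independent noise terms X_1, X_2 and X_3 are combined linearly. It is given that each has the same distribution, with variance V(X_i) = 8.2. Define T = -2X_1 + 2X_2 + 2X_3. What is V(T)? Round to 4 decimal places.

By independence, V(T) = (-2)²V(X_1) + (2)²V(X_2) + (2)²V(X_3)
= (-2)²·8.2 + (2)²·8.2 + (2)²·8.2 = 98.4

98.4000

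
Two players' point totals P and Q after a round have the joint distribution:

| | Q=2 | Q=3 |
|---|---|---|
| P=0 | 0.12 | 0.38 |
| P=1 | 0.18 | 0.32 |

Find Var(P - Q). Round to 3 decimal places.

E[P] = 0.5,  E[Q] = 2.7,  E[PQ] = 1.32
Var(P) = 0.5 − (0.5)² = 0.25;  Var(Q) = 7.5 − (2.7)² = 0.21
cov(P,Q) = 1.32 − (0.5)(2.7) = -0.03
Var(P - Q) = (1)²·0.25 + (-1)²·0.21 + 2·(1)·(-1)·-0.03 = 0.52

0.520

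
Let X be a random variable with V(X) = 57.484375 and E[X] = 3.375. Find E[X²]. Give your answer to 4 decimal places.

E[X²] = V(X) + (E[X])² = 57.484375 + (3.375)² = 68.875

68.8750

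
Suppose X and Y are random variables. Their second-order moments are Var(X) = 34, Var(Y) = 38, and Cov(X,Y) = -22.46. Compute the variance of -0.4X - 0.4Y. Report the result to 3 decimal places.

Var(-0.4X - 0.4Y) = (-0.4)²·Var(X) + (-0.4)²·Var(Y) + 2·(-0.4)·(-0.4)·Cov(X,Y)
= 0.16·34 + 0.16·38 + 0.32·-22.46 = 4.3328

4.333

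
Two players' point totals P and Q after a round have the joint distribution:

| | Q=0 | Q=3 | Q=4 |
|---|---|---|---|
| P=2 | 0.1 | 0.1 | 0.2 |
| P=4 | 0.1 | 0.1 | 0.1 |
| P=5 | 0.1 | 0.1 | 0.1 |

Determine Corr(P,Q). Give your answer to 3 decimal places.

-0.115

E[P] = 3.5,  E[Q] = 2.5
E[PQ] = 8.5
Cov(P,Q) = E[PQ] − E[P]E[Q] = 8.5 − (3.5)(2.5) = -0.25
Var(P) = 1.65,  Var(Q) = 2.85
ρ = -0.25 / √(1.65·2.85) ≈ -0.115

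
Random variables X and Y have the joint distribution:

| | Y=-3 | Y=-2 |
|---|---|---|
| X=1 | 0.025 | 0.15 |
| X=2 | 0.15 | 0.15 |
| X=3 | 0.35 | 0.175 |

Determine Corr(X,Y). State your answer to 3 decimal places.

E[X] = 2.35,  E[Y] = -2.525
E[XY] = -6.075
Cov(X,Y) = E[XY] − E[X]E[Y] = -6.075 − (2.35)(-2.525) = -0.14125
var(X) = 0.5775,  var(Y) = 0.249375
ρ = -0.14125 / √(0.5775·0.249375) ≈ -0.372

-0.372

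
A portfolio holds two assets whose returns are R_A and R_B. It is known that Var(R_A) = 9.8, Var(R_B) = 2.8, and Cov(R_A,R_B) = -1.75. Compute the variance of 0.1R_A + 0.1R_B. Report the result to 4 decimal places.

0.0910

Var(0.1R_A + 0.1R_B) = (0.1)²·Var(R_A) + (0.1)²·Var(R_B) + 2·(0.1)·(0.1)·Cov(R_A,R_B)
= 0.01·9.8 + 0.01·2.8 + 0.02·-1.75 = 0.091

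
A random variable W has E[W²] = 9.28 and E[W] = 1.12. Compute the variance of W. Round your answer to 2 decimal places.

V(W) = 9.28 − (1.12)² = 8.0256

8.03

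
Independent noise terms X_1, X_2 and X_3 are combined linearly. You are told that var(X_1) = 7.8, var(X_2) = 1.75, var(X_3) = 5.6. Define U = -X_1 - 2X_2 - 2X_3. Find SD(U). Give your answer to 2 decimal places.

By independence, var(U) = (-1)²var(X_1) + (-2)²var(X_2) + (-2)²var(X_3)
= (-1)²·7.8 + (-2)²·1.75 + (-2)²·5.6 = 37.2
SD(U) = √37.2 ≈ 6.10

6.10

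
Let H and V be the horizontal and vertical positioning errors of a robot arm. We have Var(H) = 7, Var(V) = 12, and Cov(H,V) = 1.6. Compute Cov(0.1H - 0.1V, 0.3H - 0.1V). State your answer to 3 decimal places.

0.266

Cov(0.1H - 0.1V, 0.3H - 0.1V) = (0.1)(0.3)Var(H) + (-0.1)(-0.1)Var(V) + [(0.1)(-0.1) + (-0.1)(0.3)]Cov(H,V)
= 0.03·7 + 0.01·12 + -0.04·1.6 = 0.266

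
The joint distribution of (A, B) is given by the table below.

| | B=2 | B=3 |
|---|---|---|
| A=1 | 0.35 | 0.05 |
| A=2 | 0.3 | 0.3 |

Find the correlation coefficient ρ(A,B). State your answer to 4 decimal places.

0.3852

E[A] = 1.6,  E[B] = 2.35
E[AB] = 3.85
Cov(A,B) = E[AB] − E[A]E[B] = 3.85 − (1.6)(2.35) = 0.09
Var(A) = 0.24,  Var(B) = 0.2275
ρ = 0.09 / √(0.24·0.2275) ≈ 0.3852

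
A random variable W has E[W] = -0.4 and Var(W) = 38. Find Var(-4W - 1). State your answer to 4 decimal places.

608.0000

Var(-4W - 1) = (-4)²·Var(W) = 16·38 = 608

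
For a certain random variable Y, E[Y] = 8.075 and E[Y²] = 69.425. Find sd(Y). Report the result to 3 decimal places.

2.054

var(Y) = 69.425 − (8.075)² = 4.219375
sd(Y) = √4.219375 ≈ 2.054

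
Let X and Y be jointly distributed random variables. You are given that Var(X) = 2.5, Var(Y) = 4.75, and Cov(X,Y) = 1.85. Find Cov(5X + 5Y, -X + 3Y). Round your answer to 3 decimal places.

77.250

Cov(5X + 5Y, -X + 3Y) = (5)(-1)Var(X) + (5)(3)Var(Y) + [(5)(3) + (5)(-1)]Cov(X,Y)
= -5·2.5 + 15·4.75 + 10·1.85 = 77.25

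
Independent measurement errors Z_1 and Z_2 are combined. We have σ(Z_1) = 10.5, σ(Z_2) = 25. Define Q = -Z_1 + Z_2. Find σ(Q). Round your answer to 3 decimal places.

Var(Z_1) = 110.25, Var(Z_2) = 625
By independence, Var(Q) = (-1)²Var(Z_1) + (1)²Var(Z_2)
= (-1)²·110.25 + (1)²·625 = 735.25
σ(Q) = √735.25 ≈ 27.115

27.115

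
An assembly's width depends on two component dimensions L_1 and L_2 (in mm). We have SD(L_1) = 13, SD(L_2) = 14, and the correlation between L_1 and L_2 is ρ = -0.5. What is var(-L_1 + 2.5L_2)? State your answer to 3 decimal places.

var(L_1) = (13)² = 169;  var(L_2) = (14)² = 196
Cov(L_1,L_2) = ρ·SD(L_1)·SD(L_2) = -0.5·13·14 = -91
var(-L_1 + 2.5L_2) = (-1)²·var(L_1) + (2.5)²·var(L_2) + 2·(-1)·(2.5)·Cov(L_1,L_2)
= 1·169 + 6.25·196 + -5·-91 = 1849

1849.000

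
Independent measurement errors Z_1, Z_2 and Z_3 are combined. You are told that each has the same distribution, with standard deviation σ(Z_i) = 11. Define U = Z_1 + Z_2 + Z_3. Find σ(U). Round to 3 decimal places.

Var(Z_i) = (11)² = 121
By independence, Var(U) = (1)²Var(Z_1) + (1)²Var(Z_2) + (1)²Var(Z_3)
= (1)²·121 + (1)²·121 + (1)²·121 = 363
σ(U) = √363 ≈ 19.053

19.053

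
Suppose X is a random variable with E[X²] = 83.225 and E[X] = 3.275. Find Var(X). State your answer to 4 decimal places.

72.4994

Var(X) = 83.225 − (3.275)² = 72.499375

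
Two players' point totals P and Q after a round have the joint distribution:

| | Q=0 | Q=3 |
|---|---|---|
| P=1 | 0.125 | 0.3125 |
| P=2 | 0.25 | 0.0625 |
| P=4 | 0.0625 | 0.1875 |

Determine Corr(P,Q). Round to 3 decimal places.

0.046

E[P] = 2.0625,  E[Q] = 1.6875
E[PQ] = 3.5625
cov(P,Q) = E[PQ] − E[P]E[Q] = 3.5625 − (2.0625)(1.6875) = 0.08203125
V(P) = 1.43359375,  V(Q) = 2.21484375
ρ = 0.08203125 / √(1.43359375·2.21484375) ≈ 0.046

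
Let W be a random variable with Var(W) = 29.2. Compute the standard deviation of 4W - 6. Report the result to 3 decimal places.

Var(4W - 6) = (4)²·29.2 = 467.2
sd(4W - 6) = √467.2 ≈ 21.615

21.615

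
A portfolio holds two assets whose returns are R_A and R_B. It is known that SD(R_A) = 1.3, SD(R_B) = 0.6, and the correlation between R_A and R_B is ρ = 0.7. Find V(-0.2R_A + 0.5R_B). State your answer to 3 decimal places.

V(R_A) = (1.3)² = 1.69;  V(R_B) = (0.6)² = 0.36
Cov(R_A,R_B) = ρ·SD(R_A)·SD(R_B) = 0.7·1.3·0.6 = 0.546
V(-0.2R_A + 0.5R_B) = (-0.2)²·V(R_A) + (0.5)²·V(R_B) + 2·(-0.2)·(0.5)·Cov(R_A,R_B)
= 0.04·1.69 + 0.25·0.36 + -0.2·0.546 = 0.0484

0.048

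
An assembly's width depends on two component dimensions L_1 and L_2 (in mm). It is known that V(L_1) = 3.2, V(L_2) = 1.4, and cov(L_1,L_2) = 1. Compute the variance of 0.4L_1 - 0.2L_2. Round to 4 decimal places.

V(0.4L_1 - 0.2L_2) = (0.4)²·V(L_1) + (-0.2)²·V(L_2) + 2·(0.4)·(-0.2)·cov(L_1,L_2)
= 0.16·3.2 + 0.04·1.4 + -0.16·1 = 0.408

0.4080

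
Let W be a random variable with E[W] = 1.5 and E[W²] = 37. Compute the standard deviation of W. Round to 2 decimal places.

var(W) = 37 − (1.5)² = 34.75
sd(W) = √34.75 ≈ 5.89

5.89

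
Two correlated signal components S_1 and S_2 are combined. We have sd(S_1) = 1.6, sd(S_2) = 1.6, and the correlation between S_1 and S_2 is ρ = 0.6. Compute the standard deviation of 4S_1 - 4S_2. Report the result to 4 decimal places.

Var(S_1) = (1.6)² = 2.56;  Var(S_2) = (1.6)² = 2.56
cov(S_1,S_2) = ρ·sd(S_1)·sd(S_2) = 0.6·1.6·1.6 = 1.536
Var(4S_1 - 4S_2) = (4)²·Var(S_1) + (-4)²·Var(S_2) + 2·(4)·(-4)·cov(S_1,S_2)
= 16·2.56 + 16·2.56 + -32·1.536 = 32.768
sd(4S_1 - 4S_2) = √32.768 ≈ 5.7243

5.7243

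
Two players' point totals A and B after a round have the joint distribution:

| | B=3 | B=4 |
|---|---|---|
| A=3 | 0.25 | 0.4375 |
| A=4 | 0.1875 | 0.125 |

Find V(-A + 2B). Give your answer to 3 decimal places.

1.402

E[A] = 3.3125,  E[B] = 3.5625,  E[AB] = 11.75
V(A) = 11.1875 − (3.3125)² = 0.21484375;  V(B) = 12.9375 − (3.5625)² = 0.24609375
cov(A,B) = 11.75 − (3.3125)(3.5625) = -0.05078125
V(-A + 2B) = (-1)²·0.21484375 + (2)²·0.24609375 + 2·(-1)·(2)·-0.05078125 = 1.40234375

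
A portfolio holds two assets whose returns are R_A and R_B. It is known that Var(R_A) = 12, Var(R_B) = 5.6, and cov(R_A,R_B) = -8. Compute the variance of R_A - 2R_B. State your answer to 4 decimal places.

Var(R_A - 2R_B) = (1)²·Var(R_A) + (-2)²·Var(R_B) + 2·(1)·(-2)·cov(R_A,R_B)
= 1·12 + 4·5.6 + -4·-8 = 66.4

66.4000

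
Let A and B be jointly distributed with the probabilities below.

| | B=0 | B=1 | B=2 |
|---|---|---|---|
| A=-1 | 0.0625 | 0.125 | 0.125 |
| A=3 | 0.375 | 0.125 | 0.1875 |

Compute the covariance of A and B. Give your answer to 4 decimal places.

E[A] = 1.75,  E[B] = 0.875
E[AB] = 1.125
Cov(A,B) = E[AB] − E[A]E[B] = 1.125 − (1.75)(0.875) = -0.40625

-0.4063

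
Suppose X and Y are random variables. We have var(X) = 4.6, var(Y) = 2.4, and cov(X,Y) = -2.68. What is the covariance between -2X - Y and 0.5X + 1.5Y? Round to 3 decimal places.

1.180

cov(-2X - Y, 0.5X + 1.5Y) = (-2)(0.5)var(X) + (-1)(1.5)var(Y) + [(-2)(1.5) + (-1)(0.5)]cov(X,Y)
= -1·4.6 + -1.5·2.4 + -3.5·-2.68 = 1.18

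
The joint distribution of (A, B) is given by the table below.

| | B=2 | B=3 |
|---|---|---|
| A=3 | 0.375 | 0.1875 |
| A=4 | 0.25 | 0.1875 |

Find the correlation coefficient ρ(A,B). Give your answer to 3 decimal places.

E[A] = 3.4375,  E[B] = 2.375
E[AB] = 8.1875
cov(A,B) = E[AB] − E[A]E[B] = 8.1875 − (3.4375)(2.375) = 0.0234375
V(A) = 0.24609375,  V(B) = 0.234375
ρ = 0.0234375 / √(0.24609375·0.234375) ≈ 0.098

0.098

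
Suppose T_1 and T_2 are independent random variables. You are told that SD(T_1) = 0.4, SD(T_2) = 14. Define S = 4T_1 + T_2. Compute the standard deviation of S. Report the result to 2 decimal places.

14.09

Var(T_1) = 0.16, Var(T_2) = 196
By independence, Var(S) = (4)²Var(T_1) + (1)²Var(T_2)
= (4)²·0.16 + (1)²·196 = 198.56
SD(S) = √198.56 ≈ 14.09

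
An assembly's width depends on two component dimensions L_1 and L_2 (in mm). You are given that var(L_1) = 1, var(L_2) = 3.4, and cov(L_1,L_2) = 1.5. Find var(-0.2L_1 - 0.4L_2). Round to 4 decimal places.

var(-0.2L_1 - 0.4L_2) = (-0.2)²·var(L_1) + (-0.4)²·var(L_2) + 2·(-0.2)·(-0.4)·cov(L_1,L_2)
= 0.04·1 + 0.16·3.4 + 0.16·1.5 = 0.824

0.8240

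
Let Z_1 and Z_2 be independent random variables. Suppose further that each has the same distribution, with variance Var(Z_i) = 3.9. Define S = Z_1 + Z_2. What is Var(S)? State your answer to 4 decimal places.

7.8000

By independence, Var(S) = (1)²Var(Z_1) + (1)²Var(Z_2)
= (1)²·3.9 + (1)²·3.9 = 7.8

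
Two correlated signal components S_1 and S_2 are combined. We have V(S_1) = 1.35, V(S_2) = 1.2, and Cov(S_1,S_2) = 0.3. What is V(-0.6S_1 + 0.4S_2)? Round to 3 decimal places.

V(-0.6S_1 + 0.4S_2) = (-0.6)²·V(S_1) + (0.4)²·V(S_2) + 2·(-0.6)·(0.4)·Cov(S_1,S_2)
= 0.36·1.35 + 0.16·1.2 + -0.48·0.3 = 0.534

0.534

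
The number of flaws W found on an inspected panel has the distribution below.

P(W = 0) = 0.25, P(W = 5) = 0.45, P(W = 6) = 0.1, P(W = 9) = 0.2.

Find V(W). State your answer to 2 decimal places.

9.43

E[W] = (0)(0.25) + (5)(0.45) + (6)(0.1) + (9)(0.2) = 4.65
E[W²] = (0)²(0.25) + (5)²(0.45) + (6)²(0.1) + (9)²(0.2) = 31.05
V(W) = E[W²] − (E[W])² = 31.05 − (4.65)² = 9.4275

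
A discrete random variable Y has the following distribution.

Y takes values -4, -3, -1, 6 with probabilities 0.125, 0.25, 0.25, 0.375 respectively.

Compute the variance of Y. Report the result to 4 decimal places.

17.4375

E[Y] = (-4)(0.125) + (-3)(0.25) + (-1)(0.25) + (6)(0.375) = 0.75
E[Y²] = (-4)²(0.125) + (-3)²(0.25) + (-1)²(0.25) + (6)²(0.375) = 18
Var(Y) = E[Y²] − (E[Y])² = 18 − (0.75)² = 17.4375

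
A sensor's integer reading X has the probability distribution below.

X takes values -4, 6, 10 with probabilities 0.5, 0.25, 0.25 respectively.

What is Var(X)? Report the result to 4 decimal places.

E[X] = (-4)(0.5) + (6)(0.25) + (10)(0.25) = 2
E[X²] = (-4)²(0.5) + (6)²(0.25) + (10)²(0.25) = 42
Var(X) = E[X²] − (E[X])² = 42 − (2)² = 38

38.0000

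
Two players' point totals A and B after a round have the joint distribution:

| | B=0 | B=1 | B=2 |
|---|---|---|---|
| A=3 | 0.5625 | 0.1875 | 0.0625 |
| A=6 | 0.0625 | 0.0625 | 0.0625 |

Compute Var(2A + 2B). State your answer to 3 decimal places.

E[A] = 3.5625,  E[B] = 0.5,  E[AB] = 2.0625
Var(A) = 14.0625 − (3.5625)² = 1.37109375;  Var(B) = 0.75 − (0.5)² = 0.5
Cov(A,B) = 2.0625 − (3.5625)(0.5) = 0.28125
Var(2A + 2B) = (2)²·1.37109375 + (2)²·0.5 + 2·(2)·(2)·0.28125 = 9.734375

9.734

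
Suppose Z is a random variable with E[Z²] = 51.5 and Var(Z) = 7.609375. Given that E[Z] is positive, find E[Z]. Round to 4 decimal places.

(E[Z])² = E[Z²] − Var(Z) = 51.5 − 7.609375 = 43.890625
E[Z] = √43.890625 = 6.625

6.6250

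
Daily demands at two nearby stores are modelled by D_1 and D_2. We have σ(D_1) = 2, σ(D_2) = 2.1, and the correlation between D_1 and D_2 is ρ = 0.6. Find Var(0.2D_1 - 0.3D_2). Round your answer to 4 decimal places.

Var(D_1) = (2)² = 4;  Var(D_2) = (2.1)² = 4.41
Cov(D_1,D_2) = ρ·σ(D_1)·σ(D_2) = 0.6·2·2.1 = 2.52
Var(0.2D_1 - 0.3D_2) = (0.2)²·Var(D_1) + (-0.3)²·Var(D_2) + 2·(0.2)·(-0.3)·Cov(D_1,D_2)
= 0.04·4 + 0.09·4.41 + -0.12·2.52 = 0.2545

0.2545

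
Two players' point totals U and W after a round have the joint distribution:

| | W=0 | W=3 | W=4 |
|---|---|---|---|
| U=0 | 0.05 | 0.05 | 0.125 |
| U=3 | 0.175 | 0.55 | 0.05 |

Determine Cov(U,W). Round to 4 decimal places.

E[U] = 2.325,  E[W] = 2.5
E[UW] = 5.55
Cov(U,W) = E[UW] − E[U]E[W] = 5.55 − (2.325)(2.5) = -0.2625

-0.2625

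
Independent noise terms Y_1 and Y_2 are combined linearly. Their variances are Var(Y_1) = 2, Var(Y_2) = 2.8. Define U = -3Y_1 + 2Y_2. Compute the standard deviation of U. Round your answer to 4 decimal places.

By independence, Var(U) = (-3)²Var(Y_1) + (2)²Var(Y_2)
= (-3)²·2 + (2)²·2.8 = 29.2
SD(U) = √29.2 ≈ 5.4037

5.4037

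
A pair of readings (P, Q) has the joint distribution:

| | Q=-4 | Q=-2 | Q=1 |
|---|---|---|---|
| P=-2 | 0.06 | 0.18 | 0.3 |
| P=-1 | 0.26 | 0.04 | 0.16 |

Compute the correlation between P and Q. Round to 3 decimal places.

-0.346

E[P] = -1.54,  E[Q] = -1.26
E[PQ] = 1.56
Cov(P,Q) = E[PQ] − E[P]E[Q] = 1.56 − (-1.54)(-1.26) = -0.3804
Var(P) = 0.2484,  Var(Q) = 4.8724
ρ = -0.3804 / √(0.2484·4.8724) ≈ -0.346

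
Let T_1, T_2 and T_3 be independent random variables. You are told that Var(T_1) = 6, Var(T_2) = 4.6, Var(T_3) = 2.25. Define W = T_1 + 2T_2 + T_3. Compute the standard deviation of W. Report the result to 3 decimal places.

5.162

By independence, Var(W) = (1)²Var(T_1) + (2)²Var(T_2) + (1)²Var(T_3)
= (1)²·6 + (2)²·4.6 + (1)²·2.25 = 26.65
σ(W) = √26.65 ≈ 5.162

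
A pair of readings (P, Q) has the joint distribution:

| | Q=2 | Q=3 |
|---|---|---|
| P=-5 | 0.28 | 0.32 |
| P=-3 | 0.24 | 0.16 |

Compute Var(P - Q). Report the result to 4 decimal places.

1.3376

E[P] = -4.2,  E[Q] = 2.48,  E[PQ] = -10.48
Var(P) = 18.6 − (-4.2)² = 0.96;  Var(Q) = 6.4 − (2.48)² = 0.2496
Cov(P,Q) = -10.48 − (-4.2)(2.48) = -0.064
Var(P - Q) = (1)²·0.96 + (-1)²·0.2496 + 2·(1)·(-1)·-0.064 = 1.3376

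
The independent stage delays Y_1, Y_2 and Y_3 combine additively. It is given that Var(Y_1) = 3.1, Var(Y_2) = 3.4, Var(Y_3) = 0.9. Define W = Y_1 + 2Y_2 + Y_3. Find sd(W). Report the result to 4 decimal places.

4.1952

By independence, Var(W) = (1)²Var(Y_1) + (2)²Var(Y_2) + (1)²Var(Y_3)
= (1)²·3.1 + (2)²·3.4 + (1)²·0.9 = 17.6
sd(W) = √17.6 ≈ 4.1952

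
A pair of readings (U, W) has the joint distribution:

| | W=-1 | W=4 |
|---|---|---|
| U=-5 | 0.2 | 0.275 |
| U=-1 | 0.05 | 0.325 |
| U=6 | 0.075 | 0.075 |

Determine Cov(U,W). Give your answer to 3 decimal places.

-0.006

E[U] = -1.85,  E[W] = 2.375
E[UW] = -4.4
Cov(U,W) = E[UW] − E[U]E[W] = -4.4 − (-1.85)(2.375) = -0.00625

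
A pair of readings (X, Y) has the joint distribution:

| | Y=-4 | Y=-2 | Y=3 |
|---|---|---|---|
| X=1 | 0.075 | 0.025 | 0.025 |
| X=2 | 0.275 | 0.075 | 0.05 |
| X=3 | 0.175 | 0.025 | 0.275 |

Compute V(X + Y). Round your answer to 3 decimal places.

12.448

E[X] = 2.35,  E[Y] = -1.3,  E[XY] = -2.25
V(X) = 6 − (2.35)² = 0.4775;  V(Y) = 12.05 − (-1.3)² = 10.36
Cov(X,Y) = -2.25 − (2.35)(-1.3) = 0.805
V(X + Y) = (1)²·0.4775 + (1)²·10.36 + 2·(1)·(1)·0.805 = 12.4475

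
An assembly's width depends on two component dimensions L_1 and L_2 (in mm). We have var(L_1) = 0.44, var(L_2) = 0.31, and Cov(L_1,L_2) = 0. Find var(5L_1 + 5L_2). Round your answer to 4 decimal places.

var(5L_1 + 5L_2) = (5)²·var(L_1) + (5)²·var(L_2) + 2·(5)·(5)·Cov(L_1,L_2)
= 25·0.44 + 25·0.31 + 50·0 = 18.75

18.7500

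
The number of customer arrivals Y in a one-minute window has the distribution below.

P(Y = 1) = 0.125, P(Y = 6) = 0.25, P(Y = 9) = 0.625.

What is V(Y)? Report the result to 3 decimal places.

7.188

E[Y] = (1)(0.125) + (6)(0.25) + (9)(0.625) = 7.25
E[Y²] = (1)²(0.125) + (6)²(0.25) + (9)²(0.625) = 59.75
V(Y) = E[Y²] − (E[Y])² = 59.75 − (7.25)² = 7.1875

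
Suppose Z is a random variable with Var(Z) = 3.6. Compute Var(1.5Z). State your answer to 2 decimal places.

Var(1.5Z) = (1.5)²·Var(Z) = 2.25·3.6 = 8.1

8.10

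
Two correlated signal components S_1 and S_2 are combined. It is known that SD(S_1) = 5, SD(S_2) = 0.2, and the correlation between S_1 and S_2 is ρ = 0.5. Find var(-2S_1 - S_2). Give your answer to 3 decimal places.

var(S_1) = (5)² = 25;  var(S_2) = (0.2)² = 0.04
Cov(S_1,S_2) = ρ·SD(S_1)·SD(S_2) = 0.5·5·0.2 = 0.5
var(-2S_1 - S_2) = (-2)²·var(S_1) + (-1)²·var(S_2) + 2·(-2)·(-1)·Cov(S_1,S_2)
= 4·25 + 1·0.04 + 4·0.5 = 102.04

102.040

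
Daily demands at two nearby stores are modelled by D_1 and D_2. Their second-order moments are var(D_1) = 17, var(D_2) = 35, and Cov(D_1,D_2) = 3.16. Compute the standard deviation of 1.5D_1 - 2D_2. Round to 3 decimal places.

var(1.5D_1 - 2D_2) = (1.5)²·var(D_1) + (-2)²·var(D_2) + 2·(1.5)·(-2)·Cov(D_1,D_2)
= 2.25·17 + 4·35 + -6·3.16 = 159.29
SD(1.5D_1 - 2D_2) = √159.29 ≈ 12.621

12.621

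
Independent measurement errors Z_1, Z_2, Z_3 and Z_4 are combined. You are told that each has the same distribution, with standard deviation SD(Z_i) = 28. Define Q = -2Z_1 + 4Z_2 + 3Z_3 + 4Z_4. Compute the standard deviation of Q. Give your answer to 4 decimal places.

187.8297

Var(Z_i) = (28)² = 784
By independence, Var(Q) = (-2)²Var(Z_1) + (4)²Var(Z_2) + (3)²Var(Z_3) + (4)²Var(Z_4)
= (-2)²·784 + (4)²·784 + (3)²·784 + (4)²·784 = 35280
SD(Q) = √35280 ≈ 187.8297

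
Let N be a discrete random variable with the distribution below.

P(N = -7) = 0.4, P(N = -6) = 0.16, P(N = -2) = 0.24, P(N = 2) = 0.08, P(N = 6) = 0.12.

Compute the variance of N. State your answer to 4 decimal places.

E[N] = (-7)(0.4) + (-6)(0.16) + (-2)(0.24) + (2)(0.08) + (6)(0.12) = -3.36
E[N²] = (-7)²(0.4) + (-6)²(0.16) + (-2)²(0.24) + (2)²(0.08) + (6)²(0.12) = 30.96
Var(N) = E[N²] − (E[N])² = 30.96 − (-3.36)² = 19.6704

19.6704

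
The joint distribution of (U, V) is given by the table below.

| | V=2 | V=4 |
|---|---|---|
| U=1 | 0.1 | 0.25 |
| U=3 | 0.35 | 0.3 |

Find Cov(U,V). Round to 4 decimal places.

-0.2300

E[U] = 2.3,  E[V] = 3.1
E[UV] = 6.9
Cov(U,V) = E[UV] − E[U]E[V] = 6.9 − (2.3)(3.1) = -0.23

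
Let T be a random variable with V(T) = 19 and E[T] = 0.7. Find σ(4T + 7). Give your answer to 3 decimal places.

17.436

V(4T + 7) = (4)²·19 = 304
σ(4T + 7) = √304 ≈ 17.436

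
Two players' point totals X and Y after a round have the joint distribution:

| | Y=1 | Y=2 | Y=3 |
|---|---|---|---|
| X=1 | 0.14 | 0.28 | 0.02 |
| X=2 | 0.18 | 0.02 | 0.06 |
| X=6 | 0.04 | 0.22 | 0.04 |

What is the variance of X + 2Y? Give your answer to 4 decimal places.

E[X] = 2.76,  E[Y] = 1.76,  E[XY] = 5.16
var(X) = 12.28 − (2.76)² = 4.6624;  var(Y) = 3.52 − (1.76)² = 0.4224
cov(X,Y) = 5.16 − (2.76)(1.76) = 0.3024
var(X + 2Y) = (1)²·4.6624 + (2)²·0.4224 + 2·(1)·(2)·0.3024 = 7.5616

7.5616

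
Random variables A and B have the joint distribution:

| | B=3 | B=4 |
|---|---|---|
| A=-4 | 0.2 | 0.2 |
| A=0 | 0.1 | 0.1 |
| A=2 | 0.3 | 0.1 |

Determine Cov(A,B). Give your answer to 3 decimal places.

E[A] = -0.8,  E[B] = 3.4
E[AB] = -3
Cov(A,B) = E[AB] − E[A]E[B] = -3 − (-0.8)(3.4) = -0.28

-0.280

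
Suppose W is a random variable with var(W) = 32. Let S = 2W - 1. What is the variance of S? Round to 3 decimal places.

var(2W - 1) = (2)²·var(W) = 4·32 = 128

128.000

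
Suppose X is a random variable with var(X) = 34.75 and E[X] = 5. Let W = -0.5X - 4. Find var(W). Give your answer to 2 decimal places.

8.69

var(-0.5X - 4) = (-0.5)²·var(X) = 0.25·34.75 = 8.6875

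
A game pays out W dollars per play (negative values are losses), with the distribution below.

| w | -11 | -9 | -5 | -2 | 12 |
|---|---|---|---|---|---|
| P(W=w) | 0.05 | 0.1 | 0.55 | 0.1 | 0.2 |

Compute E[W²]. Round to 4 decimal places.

E[W²] = (-11)²(0.05) + (-9)²(0.1) + (-5)²(0.55) + (-2)²(0.1) + (12)²(0.2) = 57.1

57.1000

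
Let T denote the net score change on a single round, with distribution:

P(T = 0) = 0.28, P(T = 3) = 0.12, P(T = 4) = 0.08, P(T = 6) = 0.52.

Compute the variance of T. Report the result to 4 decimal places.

6.6400

E[T] = (0)(0.28) + (3)(0.12) + (4)(0.08) + (6)(0.52) = 3.8
E[T²] = (0)²(0.28) + (3)²(0.12) + (4)²(0.08) + (6)²(0.52) = 21.08
Var(T) = E[T²] − (E[T])² = 21.08 − (3.8)² = 6.64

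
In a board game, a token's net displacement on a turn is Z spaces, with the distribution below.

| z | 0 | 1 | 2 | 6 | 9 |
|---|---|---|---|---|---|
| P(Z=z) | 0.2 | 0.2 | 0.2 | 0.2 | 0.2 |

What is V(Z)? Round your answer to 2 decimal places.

E[Z] = (0)(0.2) + (1)(0.2) + (2)(0.2) + (6)(0.2) + (9)(0.2) = 3.6
E[Z²] = (0)²(0.2) + (1)²(0.2) + (2)²(0.2) + (6)²(0.2) + (9)²(0.2) = 24.4
V(Z) = E[Z²] − (E[Z])² = 24.4 − (3.6)² = 11.44

11.44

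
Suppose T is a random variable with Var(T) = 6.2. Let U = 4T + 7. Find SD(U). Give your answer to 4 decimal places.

Var(4T + 7) = (4)²·6.2 = 99.2
SD(U) = √99.2 ≈ 9.9599

9.9599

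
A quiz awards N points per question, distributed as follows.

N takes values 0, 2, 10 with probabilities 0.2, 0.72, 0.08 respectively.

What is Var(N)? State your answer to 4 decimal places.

5.8624

E[N] = (0)(0.2) + (2)(0.72) + (10)(0.08) = 2.24
E[N²] = (0)²(0.2) + (2)²(0.72) + (10)²(0.08) = 10.88
Var(N) = E[N²] − (E[N])² = 10.88 − (2.24)² = 5.8624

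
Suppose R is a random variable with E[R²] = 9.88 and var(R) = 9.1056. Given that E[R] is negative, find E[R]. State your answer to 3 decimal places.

-0.880

(E[R])² = E[R²] − var(R) = 9.88 − 9.1056 = 0.7744
E[R] = −√0.7744 = -0.88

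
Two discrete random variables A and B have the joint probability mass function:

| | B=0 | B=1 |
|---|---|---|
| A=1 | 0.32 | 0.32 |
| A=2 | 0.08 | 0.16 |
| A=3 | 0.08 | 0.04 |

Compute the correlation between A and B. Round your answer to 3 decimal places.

-0.027

E[A] = 1.48,  E[B] = 0.52
E[AB] = 0.76
cov(A,B) = E[AB] − E[A]E[B] = 0.76 − (1.48)(0.52) = -0.0096
Var(A) = 0.4896,  Var(B) = 0.2496
ρ = -0.0096 / √(0.4896·0.2496) ≈ -0.027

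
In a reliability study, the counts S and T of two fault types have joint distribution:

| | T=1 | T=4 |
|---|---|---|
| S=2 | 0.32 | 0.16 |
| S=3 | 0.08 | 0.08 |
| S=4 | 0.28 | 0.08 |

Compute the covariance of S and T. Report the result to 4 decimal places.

-0.1248

E[S] = 2.88,  E[T] = 1.96
E[ST] = 5.52
Cov(S,T) = E[ST] − E[S]E[T] = 5.52 − (2.88)(1.96) = -0.1248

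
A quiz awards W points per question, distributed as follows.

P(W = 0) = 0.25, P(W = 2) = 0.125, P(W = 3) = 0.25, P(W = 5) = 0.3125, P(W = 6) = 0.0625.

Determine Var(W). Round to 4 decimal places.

E[W] = (0)(0.25) + (2)(0.125) + (3)(0.25) + (5)(0.3125) + (6)(0.0625) = 2.9375
E[W²] = (0)²(0.25) + (2)²(0.125) + (3)²(0.25) + (5)²(0.3125) + (6)²(0.0625) = 12.8125
Var(W) = E[W²] − (E[W])² = 12.8125 − (2.9375)² = 4.18359375

4.1836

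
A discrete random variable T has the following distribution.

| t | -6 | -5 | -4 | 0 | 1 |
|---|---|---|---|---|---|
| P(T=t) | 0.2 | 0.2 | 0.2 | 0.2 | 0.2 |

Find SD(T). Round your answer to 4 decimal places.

E[T] = (-6)(0.2) + (-5)(0.2) + (-4)(0.2) + (0)(0.2) + (1)(0.2) = -2.8
E[T²] = (-6)²(0.2) + (-5)²(0.2) + (-4)²(0.2) + (0)²(0.2) + (1)²(0.2) = 15.6
Var(T) = E[T²] − (E[T])² = 15.6 − (-2.8)² = 7.76
SD(T) = √7.76 ≈ 2.7857

2.7857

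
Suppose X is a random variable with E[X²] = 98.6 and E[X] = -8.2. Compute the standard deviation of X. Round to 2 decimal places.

5.60

var(X) = 98.6 − (-8.2)² = 31.36
σ(X) = √31.36 ≈ 5.60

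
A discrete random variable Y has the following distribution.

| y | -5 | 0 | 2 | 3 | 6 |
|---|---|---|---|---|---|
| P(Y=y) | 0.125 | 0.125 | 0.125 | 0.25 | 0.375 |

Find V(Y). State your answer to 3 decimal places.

E[Y] = (-5)(0.125) + (0)(0.125) + (2)(0.125) + (3)(0.25) + (6)(0.375) = 2.625
E[Y²] = (-5)²(0.125) + (0)²(0.125) + (2)²(0.125) + (3)²(0.25) + (6)²(0.375) = 19.375
V(Y) = E[Y²] − (E[Y])² = 19.375 − (2.625)² = 12.484375

12.484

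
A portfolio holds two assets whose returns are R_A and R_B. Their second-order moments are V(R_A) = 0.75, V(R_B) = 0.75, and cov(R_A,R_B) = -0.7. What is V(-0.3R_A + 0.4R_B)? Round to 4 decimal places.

V(-0.3R_A + 0.4R_B) = (-0.3)²·V(R_A) + (0.4)²·V(R_B) + 2·(-0.3)·(0.4)·cov(R_A,R_B)
= 0.09·0.75 + 0.16·0.75 + -0.24·-0.7 = 0.3555

0.3555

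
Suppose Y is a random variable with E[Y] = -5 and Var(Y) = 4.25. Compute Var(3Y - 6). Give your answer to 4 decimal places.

38.2500

Var(3Y - 6) = (3)²·Var(Y) = 9·4.25 = 38.25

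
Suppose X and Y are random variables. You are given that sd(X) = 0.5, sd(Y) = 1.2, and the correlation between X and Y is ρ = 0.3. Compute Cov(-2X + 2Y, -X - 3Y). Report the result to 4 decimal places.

-7.4200

Var(X) = (0.5)² = 0.25;  Var(Y) = (1.2)² = 1.44
Cov(X,Y) = ρ·sd(X)·sd(Y) = 0.3·0.5·1.2 = 0.18
Cov(-2X + 2Y, -X - 3Y) = (-2)(-1)Var(X) + (2)(-3)Var(Y) + [(-2)(-3) + (2)(-1)]Cov(X,Y)
= 2·0.25 + -6·1.44 + 4·0.18 = -7.42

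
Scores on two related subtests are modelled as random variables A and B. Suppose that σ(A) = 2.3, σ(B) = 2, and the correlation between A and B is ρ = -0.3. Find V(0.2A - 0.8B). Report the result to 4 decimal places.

V(A) = (2.3)² = 5.29;  V(B) = (2)² = 4
Cov(A,B) = ρ·σ(A)·σ(B) = -0.3·2.3·2 = -1.38
V(0.2A - 0.8B) = (0.2)²·V(A) + (-0.8)²·V(B) + 2·(0.2)·(-0.8)·Cov(A,B)
= 0.04·5.29 + 0.64·4 + -0.32·-1.38 = 3.2132

3.2132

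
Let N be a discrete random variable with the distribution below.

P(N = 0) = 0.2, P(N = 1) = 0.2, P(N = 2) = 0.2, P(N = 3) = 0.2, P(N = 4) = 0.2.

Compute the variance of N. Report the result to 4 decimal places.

E[N] = (0)(0.2) + (1)(0.2) + (2)(0.2) + (3)(0.2) + (4)(0.2) = 2
E[N²] = (0)²(0.2) + (1)²(0.2) + (2)²(0.2) + (3)²(0.2) + (4)²(0.2) = 6
V(N) = E[N²] − (E[N])² = 6 − (2)² = 2

2.0000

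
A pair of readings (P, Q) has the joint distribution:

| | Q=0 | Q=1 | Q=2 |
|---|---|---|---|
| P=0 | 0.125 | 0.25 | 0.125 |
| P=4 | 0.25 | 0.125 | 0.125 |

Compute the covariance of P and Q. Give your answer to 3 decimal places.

-0.250

E[P] = 2,  E[Q] = 0.875
E[PQ] = 1.5
cov(P,Q) = E[PQ] − E[P]E[Q] = 1.5 − (2)(0.875) = -0.25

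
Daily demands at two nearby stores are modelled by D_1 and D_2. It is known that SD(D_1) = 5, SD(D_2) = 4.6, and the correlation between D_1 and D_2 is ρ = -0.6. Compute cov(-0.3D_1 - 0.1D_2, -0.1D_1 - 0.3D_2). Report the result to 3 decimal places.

var(D_1) = (5)² = 25;  var(D_2) = (4.6)² = 21.16
cov(D_1,D_2) = ρ·SD(D_1)·SD(D_2) = -0.6·5·4.6 = -13.8
cov(-0.3D_1 - 0.1D_2, -0.1D_1 - 0.3D_2) = (-0.3)(-0.1)var(D_1) + (-0.1)(-0.3)var(D_2) + [(-0.3)(-0.3) + (-0.1)(-0.1)]cov(D_1,D_2)
= 0.03·25 + 0.03·21.16 + 0.1·-13.8 = 0.0048

0.005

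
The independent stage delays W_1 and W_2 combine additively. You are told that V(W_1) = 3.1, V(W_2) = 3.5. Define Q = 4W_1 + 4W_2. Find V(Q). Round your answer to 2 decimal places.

105.60

By independence, V(Q) = (4)²V(W_1) + (4)²V(W_2)
= (4)²·3.1 + (4)²·3.5 = 105.6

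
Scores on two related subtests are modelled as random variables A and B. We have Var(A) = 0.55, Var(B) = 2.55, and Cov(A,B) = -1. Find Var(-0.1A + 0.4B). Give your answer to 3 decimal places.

0.494

Var(-0.1A + 0.4B) = (-0.1)²·Var(A) + (0.4)²·Var(B) + 2·(-0.1)·(0.4)·Cov(A,B)
= 0.01·0.55 + 0.16·2.55 + -0.08·-1 = 0.4935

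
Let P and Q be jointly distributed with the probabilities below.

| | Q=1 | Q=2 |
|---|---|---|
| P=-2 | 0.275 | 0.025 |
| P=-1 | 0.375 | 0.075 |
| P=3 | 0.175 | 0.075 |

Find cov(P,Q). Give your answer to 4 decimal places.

E[P] = -0.3,  E[Q] = 1.175
E[PQ] = -0.2
cov(P,Q) = E[PQ] − E[P]E[Q] = -0.2 − (-0.3)(1.175) = 0.1525

0.1525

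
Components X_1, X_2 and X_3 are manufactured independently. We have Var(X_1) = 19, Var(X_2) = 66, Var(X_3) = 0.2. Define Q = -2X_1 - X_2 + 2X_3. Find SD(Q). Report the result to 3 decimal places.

11.950

By independence, Var(Q) = (-2)²Var(X_1) + (-1)²Var(X_2) + (2)²Var(X_3)
= (-2)²·19 + (-1)²·66 + (2)²·0.2 = 142.8
SD(Q) = √142.8 ≈ 11.950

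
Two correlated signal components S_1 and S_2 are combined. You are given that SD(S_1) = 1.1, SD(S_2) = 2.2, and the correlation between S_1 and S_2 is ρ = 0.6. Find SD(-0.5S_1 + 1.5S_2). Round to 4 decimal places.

var(S_1) = (1.1)² = 1.21;  var(S_2) = (2.2)² = 4.84
cov(S_1,S_2) = ρ·SD(S_1)·SD(S_2) = 0.6·1.1·2.2 = 1.452
var(-0.5S_1 + 1.5S_2) = (-0.5)²·var(S_1) + (1.5)²·var(S_2) + 2·(-0.5)·(1.5)·cov(S_1,S_2)
= 0.25·1.21 + 2.25·4.84 + -1.5·1.452 = 9.0145
SD(-0.5S_1 + 1.5S_2) = √9.0145 ≈ 3.0024

3.0024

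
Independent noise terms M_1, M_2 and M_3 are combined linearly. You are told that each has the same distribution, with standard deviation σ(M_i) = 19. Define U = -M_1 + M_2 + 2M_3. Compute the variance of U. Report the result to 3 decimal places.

Var(M_i) = (19)² = 361
By independence, Var(U) = (-1)²Var(M_1) + (1)²Var(M_2) + (2)²Var(M_3)
= (-1)²·361 + (1)²·361 + (2)²·361 = 2166

2166.000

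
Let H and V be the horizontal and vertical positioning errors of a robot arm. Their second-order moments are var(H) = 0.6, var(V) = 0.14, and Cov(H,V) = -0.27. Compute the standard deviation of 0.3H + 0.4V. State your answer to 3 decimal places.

0.108

var(0.3H + 0.4V) = (0.3)²·var(H) + (0.4)²·var(V) + 2·(0.3)·(0.4)·Cov(H,V)
= 0.09·0.6 + 0.16·0.14 + 0.24·-0.27 = 0.0116
sd(0.3H + 0.4V) = √0.0116 ≈ 0.108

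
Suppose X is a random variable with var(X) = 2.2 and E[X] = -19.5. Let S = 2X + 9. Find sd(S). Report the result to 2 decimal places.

var(2X + 9) = (2)²·2.2 = 8.8
sd(S) = √8.8 ≈ 2.97

2.97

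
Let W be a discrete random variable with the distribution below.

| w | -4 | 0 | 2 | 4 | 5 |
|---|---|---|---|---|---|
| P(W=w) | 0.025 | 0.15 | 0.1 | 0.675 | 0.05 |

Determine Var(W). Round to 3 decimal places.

E[W] = (-4)(0.025) + (0)(0.15) + (2)(0.1) + (4)(0.675) + (5)(0.05) = 3.05
E[W²] = (-4)²(0.025) + (0)²(0.15) + (2)²(0.1) + (4)²(0.675) + (5)²(0.05) = 12.85
Var(W) = E[W²] − (E[W])² = 12.85 − (3.05)² = 3.5475

3.548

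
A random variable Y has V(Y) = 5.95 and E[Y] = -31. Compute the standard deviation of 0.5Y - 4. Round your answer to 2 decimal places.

V(0.5Y - 4) = (0.5)²·5.95 = 1.4875
σ(0.5Y - 4) = √1.4875 ≈ 1.22

1.22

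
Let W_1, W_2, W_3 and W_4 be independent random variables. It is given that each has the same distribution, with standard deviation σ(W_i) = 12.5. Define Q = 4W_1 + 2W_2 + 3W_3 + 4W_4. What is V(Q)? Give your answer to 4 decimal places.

V(W_i) = (12.5)² = 156.25
By independence, V(Q) = (4)²V(W_1) + (2)²V(W_2) + (3)²V(W_3) + (4)²V(W_4)
= (4)²·156.25 + (2)²·156.25 + (3)²·156.25 + (4)²·156.25 = 7031.25

7031.2500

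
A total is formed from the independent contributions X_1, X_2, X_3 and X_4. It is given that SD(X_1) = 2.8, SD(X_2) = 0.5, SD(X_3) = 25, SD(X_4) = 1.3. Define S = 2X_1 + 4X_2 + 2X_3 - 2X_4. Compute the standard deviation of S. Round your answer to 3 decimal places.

50.419

Var(X_1) = 7.84, Var(X_2) = 0.25, Var(X_3) = 625, Var(X_4) = 1.69
By independence, Var(S) = (2)²Var(X_1) + (4)²Var(X_2) + (2)²Var(X_3) + (-2)²Var(X_4)
= (2)²·7.84 + (4)²·0.25 + (2)²·625 + (-2)²·1.69 = 2542.12
SD(S) = √2542.12 ≈ 50.419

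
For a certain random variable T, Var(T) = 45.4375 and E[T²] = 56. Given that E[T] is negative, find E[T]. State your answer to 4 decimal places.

(E[T])² = E[T²] − Var(T) = 56 − 45.4375 = 10.5625
E[T] = −√10.5625 = -3.25

-3.2500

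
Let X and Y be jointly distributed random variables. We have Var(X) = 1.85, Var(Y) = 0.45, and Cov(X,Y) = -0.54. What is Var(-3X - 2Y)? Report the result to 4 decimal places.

11.9700

Var(-3X - 2Y) = (-3)²·Var(X) + (-2)²·Var(Y) + 2·(-3)·(-2)·Cov(X,Y)
= 9·1.85 + 4·0.45 + 12·-0.54 = 11.97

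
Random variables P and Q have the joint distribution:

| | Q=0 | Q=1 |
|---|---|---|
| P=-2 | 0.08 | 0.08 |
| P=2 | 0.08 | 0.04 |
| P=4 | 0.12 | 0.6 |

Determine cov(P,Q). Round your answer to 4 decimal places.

E[P] = 2.8,  E[Q] = 0.72
E[PQ] = 2.32
cov(P,Q) = E[PQ] − E[P]E[Q] = 2.32 − (2.8)(0.72) = 0.304

0.3040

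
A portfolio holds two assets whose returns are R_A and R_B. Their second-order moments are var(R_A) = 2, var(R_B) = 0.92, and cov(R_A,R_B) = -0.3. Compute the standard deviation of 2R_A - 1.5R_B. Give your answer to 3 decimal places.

var(2R_A - 1.5R_B) = (2)²·var(R_A) + (-1.5)²·var(R_B) + 2·(2)·(-1.5)·cov(R_A,R_B)
= 4·2 + 2.25·0.92 + -6·-0.3 = 11.87
SD(2R_A - 1.5R_B) = √11.87 ≈ 3.445

3.445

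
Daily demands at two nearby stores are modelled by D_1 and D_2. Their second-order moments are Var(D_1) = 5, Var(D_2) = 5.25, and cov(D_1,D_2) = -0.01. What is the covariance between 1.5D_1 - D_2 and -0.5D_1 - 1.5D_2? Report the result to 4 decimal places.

4.1425

cov(1.5D_1 - D_2, -0.5D_1 - 1.5D_2) = (1.5)(-0.5)Var(D_1) + (-1)(-1.5)Var(D_2) + [(1.5)(-1.5) + (-1)(-0.5)]cov(D_1,D_2)
= -0.75·5 + 1.5·5.25 + -1.75·-0.01 = 4.1425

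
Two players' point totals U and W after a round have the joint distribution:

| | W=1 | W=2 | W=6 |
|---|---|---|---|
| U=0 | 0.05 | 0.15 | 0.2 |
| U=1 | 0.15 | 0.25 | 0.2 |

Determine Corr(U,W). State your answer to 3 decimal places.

E[U] = 0.6,  E[W] = 3.4
E[UW] = 1.85
Cov(U,W) = E[UW] − E[U]E[W] = 1.85 − (0.6)(3.4) = -0.19
Var(U) = 0.24,  Var(W) = 4.64
ρ = -0.19 / √(0.24·4.64) ≈ -0.180

-0.180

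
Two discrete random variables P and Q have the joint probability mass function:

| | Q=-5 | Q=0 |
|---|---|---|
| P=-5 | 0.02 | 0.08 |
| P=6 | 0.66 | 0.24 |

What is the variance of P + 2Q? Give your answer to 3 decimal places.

E[P] = 4.9,  E[Q] = -3.4,  E[PQ] = -19.3
Var(P) = 34.9 − (4.9)² = 10.89;  Var(Q) = 17 − (-3.4)² = 5.44
Cov(P,Q) = -19.3 − (4.9)(-3.4) = -2.64
Var(P + 2Q) = (1)²·10.89 + (2)²·5.44 + 2·(1)·(2)·-2.64 = 22.09

22.090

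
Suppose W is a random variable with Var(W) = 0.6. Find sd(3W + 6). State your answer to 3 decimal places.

Var(3W + 6) = (3)²·0.6 = 5.4
sd(3W + 6) = √5.4 ≈ 2.324

2.324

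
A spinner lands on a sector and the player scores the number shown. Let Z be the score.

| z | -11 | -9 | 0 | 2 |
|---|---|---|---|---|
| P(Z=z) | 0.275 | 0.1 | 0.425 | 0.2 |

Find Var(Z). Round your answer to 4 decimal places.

E[Z] = (-11)(0.275) + (-9)(0.1) + (0)(0.425) + (2)(0.2) = -3.525
E[Z²] = (-11)²(0.275) + (-9)²(0.1) + (0)²(0.425) + (2)²(0.2) = 42.175
Var(Z) = E[Z²] − (E[Z])² = 42.175 − (-3.525)² = 29.749375

29.7494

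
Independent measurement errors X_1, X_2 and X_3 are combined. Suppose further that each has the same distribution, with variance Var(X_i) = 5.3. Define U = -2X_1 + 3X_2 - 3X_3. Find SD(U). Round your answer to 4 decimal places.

10.7981

By independence, Var(U) = (-2)²Var(X_1) + (3)²Var(X_2) + (-3)²Var(X_3)
= (-2)²·5.3 + (3)²·5.3 + (-3)²·5.3 = 116.6
SD(U) = √116.6 ≈ 10.7981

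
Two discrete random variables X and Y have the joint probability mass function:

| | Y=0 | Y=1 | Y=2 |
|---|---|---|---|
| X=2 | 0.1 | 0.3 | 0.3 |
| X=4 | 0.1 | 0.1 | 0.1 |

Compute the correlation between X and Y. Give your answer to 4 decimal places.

-0.1750

E[X] = 2.6,  E[Y] = 1.2
E[XY] = 3
Cov(X,Y) = E[XY] − E[X]E[Y] = 3 − (2.6)(1.2) = -0.12
Var(X) = 0.84,  Var(Y) = 0.56
ρ = -0.12 / √(0.84·0.56) ≈ -0.1750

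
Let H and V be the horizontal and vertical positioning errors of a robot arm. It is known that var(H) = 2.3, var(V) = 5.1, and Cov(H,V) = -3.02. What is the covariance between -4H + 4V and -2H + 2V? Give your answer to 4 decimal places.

107.5200

Cov(-4H + 4V, -2H + 2V) = (-4)(-2)var(H) + (4)(2)var(V) + [(-4)(2) + (4)(-2)]Cov(H,V)
= 8·2.3 + 8·5.1 + -16·-3.02 = 107.52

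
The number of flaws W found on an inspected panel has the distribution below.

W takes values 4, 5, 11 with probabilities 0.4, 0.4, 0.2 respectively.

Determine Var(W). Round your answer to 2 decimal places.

6.96

E[W] = (4)(0.4) + (5)(0.4) + (11)(0.2) = 5.8
E[W²] = (4)²(0.4) + (5)²(0.4) + (11)²(0.2) = 40.6
Var(W) = E[W²] − (E[W])² = 40.6 − (5.8)² = 6.96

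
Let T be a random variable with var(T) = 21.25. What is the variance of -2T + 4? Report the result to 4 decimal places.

var(-2T + 4) = (-2)²·var(T) = 4·21.25 = 85

85.0000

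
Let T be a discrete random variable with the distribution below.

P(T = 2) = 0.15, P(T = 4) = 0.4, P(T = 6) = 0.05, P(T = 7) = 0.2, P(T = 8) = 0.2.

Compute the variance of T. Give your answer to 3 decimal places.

E[T] = (2)(0.15) + (4)(0.4) + (6)(0.05) + (7)(0.2) + (8)(0.2) = 5.2
E[T²] = (2)²(0.15) + (4)²(0.4) + (6)²(0.05) + (7)²(0.2) + (8)²(0.2) = 31.4
Var(T) = E[T²] − (E[T])² = 31.4 − (5.2)² = 4.36

4.360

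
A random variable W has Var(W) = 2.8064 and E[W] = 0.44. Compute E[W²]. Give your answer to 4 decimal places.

3.0000

E[W²] = Var(W) + (E[W])² = 2.8064 + (0.44)² = 3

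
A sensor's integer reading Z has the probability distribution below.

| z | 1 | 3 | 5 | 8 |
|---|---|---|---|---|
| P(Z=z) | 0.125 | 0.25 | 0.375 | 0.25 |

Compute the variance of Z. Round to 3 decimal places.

E[Z] = (1)(0.125) + (3)(0.25) + (5)(0.375) + (8)(0.25) = 4.75
E[Z²] = (1)²(0.125) + (3)²(0.25) + (5)²(0.375) + (8)²(0.25) = 27.75
var(Z) = E[Z²] − (E[Z])² = 27.75 − (4.75)² = 5.1875

5.188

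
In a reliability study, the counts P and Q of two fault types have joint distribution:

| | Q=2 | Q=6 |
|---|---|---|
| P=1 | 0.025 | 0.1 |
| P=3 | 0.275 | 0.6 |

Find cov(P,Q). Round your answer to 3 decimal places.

-0.100

E[P] = 2.75,  E[Q] = 4.8
E[PQ] = 13.1
cov(P,Q) = E[PQ] − E[P]E[Q] = 13.1 − (2.75)(4.8) = -0.1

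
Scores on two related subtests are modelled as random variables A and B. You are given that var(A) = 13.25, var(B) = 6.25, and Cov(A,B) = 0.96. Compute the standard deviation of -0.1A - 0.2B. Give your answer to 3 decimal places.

0.649

var(-0.1A - 0.2B) = (-0.1)²·var(A) + (-0.2)²·var(B) + 2·(-0.1)·(-0.2)·Cov(A,B)
= 0.01·13.25 + 0.04·6.25 + 0.04·0.96 = 0.4209
σ(-0.1A - 0.2B) = √0.4209 ≈ 0.649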